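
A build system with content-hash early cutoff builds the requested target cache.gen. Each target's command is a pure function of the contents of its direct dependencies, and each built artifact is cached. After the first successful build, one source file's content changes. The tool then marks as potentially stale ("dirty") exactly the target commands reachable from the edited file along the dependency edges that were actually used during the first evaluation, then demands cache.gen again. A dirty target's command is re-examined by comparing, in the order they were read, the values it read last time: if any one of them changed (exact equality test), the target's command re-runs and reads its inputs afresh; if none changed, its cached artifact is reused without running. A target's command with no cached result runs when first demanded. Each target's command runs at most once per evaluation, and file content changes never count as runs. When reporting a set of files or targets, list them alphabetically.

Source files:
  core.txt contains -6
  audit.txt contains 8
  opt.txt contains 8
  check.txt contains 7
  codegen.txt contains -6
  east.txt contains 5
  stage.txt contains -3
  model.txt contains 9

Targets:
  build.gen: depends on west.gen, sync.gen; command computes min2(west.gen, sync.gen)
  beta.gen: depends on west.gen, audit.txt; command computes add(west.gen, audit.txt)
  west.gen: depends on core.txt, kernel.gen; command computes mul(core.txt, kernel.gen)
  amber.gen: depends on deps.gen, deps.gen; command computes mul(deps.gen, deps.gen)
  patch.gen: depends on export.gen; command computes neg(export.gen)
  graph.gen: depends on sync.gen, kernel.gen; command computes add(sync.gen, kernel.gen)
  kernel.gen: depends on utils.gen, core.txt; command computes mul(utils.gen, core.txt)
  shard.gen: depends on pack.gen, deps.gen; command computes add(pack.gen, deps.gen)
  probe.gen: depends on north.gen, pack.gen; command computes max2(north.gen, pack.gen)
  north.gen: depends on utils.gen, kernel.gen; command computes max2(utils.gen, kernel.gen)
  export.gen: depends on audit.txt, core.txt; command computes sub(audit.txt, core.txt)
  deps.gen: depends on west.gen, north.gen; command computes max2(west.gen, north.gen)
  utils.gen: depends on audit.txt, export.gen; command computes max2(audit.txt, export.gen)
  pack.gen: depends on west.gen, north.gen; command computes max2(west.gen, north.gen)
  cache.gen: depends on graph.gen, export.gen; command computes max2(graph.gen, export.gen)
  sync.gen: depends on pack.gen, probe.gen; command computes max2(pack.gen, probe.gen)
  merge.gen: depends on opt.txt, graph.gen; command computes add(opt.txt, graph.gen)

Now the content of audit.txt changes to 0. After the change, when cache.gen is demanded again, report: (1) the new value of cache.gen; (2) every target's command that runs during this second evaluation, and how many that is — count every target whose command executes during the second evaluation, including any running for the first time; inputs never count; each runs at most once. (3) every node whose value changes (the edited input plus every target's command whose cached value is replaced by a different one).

First evaluation (everything demanded from the output):
  export.gen = sub(8, -6) = 14
  utils.gen = max2(8, 14) = 14
  kernel.gen = mul(14, -6) = -84
  north.gen = max2(14, -84) = 14
  west.gen = mul(-6, -84) = 504
  pack.gen = max2(504, 14) = 504
  probe.gen = max2(14, 504) = 504
  sync.gen = max2(504, 504) = 504
  graph.gen = add(504, -84) = 420
  cache.gen = max2(420, 14) = 420

Propagation after the edit:
  export.gen: runs — audit.txt 8->0; result 6.
  utils.gen: runs — audit.txt 8->0; export.gen 14->6; result 6.
  kernel.gen: runs — utils.gen 14->6; result -36.
  north.gen: runs — utils.gen 14->6; kernel.gen -84->-36; result 6.
  west.gen: runs — kernel.gen -84->-36; result 216.
  pack.gen: runs — west.gen 504->216; north.gen 14->6; result 216.
  probe.gen: runs — north.gen 14->6; pack.gen 504->216; result 216.
  sync.gen: runs — pack.gen 504->216; probe.gen 504->216; result 216.
  graph.gen: runs — sync.gen 504->216; kernel.gen -84->-36; result 180.
  cache.gen: runs — graph.gen 420->180; export.gen 14->6; result 180.

New value of cache.gen: 180.
Target commands that run: cache.gen, export.gen, graph.gen, kernel.gen, north.gen, pack.gen, probe.gen, sync.gen, utils.gen, west.gen — 10 in total.
Values that change: audit.txt, cache.gen, export.gen, graph.gen, kernel.gen, north.gen, pack.gen, probe.gen, sync.gen, utils.gen, west.gen.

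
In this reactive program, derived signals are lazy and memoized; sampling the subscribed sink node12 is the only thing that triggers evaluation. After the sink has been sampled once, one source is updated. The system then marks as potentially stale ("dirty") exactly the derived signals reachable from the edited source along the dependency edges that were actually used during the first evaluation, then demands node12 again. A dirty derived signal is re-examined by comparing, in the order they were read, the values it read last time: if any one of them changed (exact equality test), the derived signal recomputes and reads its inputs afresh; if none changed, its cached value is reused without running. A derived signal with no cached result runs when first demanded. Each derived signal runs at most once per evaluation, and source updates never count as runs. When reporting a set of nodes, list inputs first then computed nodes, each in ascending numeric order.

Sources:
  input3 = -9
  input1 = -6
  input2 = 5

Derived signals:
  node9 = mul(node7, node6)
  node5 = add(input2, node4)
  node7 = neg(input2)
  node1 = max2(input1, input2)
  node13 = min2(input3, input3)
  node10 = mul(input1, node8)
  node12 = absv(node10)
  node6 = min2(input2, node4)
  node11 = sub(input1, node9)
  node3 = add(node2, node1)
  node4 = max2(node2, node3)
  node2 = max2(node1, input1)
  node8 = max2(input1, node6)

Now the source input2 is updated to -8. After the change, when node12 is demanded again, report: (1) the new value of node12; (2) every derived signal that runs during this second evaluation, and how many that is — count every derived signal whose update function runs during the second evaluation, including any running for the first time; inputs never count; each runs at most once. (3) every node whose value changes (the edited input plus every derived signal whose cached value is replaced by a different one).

Demanding node12 again yields 36.
8 derived signals run: node1, node2, node3, node4, node6, node8, node10, node12.
The nodes whose values change: input2, node1, node2, node3, node4, node6, node8, node10, node12.

First demand of the output computes:
  node1 = max2(-6, 5) = 5
  node2 = max2(5, -6) = 5
  node3 = add(5, 5) = 10
  node4 = max2(5, 10) = 10
  node6 = min2(5, 10) = 5
  node8 = max2(-6, 5) = 5
  node10 = mul(-6, 5) = -30
  node12 = absv(-30) = 30

After the edit, cleaning proceeds:
  node1: a read changed (input2 5->-8) — executes, giving -6.
  node2: a read changed (node1 5->-6) — executes, giving -6.
  node3: a read changed (node2 5->-6; node1 5->-6) — executes, giving -12.
  node4: a read changed (node2 5->-6; node3 10->-12) — executes, giving -6.
  node6: a read changed (input2 5->-8; node4 10->-6) — executes, giving -8.
  node8: a read changed (node6 5->-8) — executes, giving -6.
  node10: a read changed (node8 5->-6) — executes, giving 36.
  node12: a read changed (node10 -30->36) — executes, giving 36.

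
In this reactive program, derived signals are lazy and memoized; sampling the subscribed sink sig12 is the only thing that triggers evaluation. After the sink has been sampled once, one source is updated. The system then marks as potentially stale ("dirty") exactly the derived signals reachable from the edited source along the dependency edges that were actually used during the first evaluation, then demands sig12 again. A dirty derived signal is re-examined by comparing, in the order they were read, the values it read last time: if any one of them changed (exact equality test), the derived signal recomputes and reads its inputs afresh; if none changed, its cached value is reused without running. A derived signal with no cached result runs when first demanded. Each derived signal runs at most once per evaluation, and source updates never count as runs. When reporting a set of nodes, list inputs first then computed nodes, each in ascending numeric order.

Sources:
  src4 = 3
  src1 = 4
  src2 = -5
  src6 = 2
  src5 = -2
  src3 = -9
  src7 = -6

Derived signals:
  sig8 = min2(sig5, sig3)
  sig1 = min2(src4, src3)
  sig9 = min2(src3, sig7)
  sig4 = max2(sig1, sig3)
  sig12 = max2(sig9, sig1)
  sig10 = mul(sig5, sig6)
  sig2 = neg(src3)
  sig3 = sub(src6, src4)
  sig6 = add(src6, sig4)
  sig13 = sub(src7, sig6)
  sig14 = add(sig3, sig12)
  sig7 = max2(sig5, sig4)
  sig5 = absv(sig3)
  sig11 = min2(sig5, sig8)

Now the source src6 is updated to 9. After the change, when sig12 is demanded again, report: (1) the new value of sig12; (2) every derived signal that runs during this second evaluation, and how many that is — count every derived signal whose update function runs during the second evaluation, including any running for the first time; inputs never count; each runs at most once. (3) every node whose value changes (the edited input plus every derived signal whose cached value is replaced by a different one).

Demanding sig12 again yields -9.
5 derived signals run: sig3, sig4, sig5, sig7, sig9.
The nodes whose values change: src6, sig3, sig4, sig5, sig7.
Note the absorption at sig9: it re-runs yet its value is the same, leaving the output's value untouched.

First demand of the output computes:
  sig1 = min2(3, -9) = -9
  sig3 = sub(2, 3) = -1
  sig4 = max2(-9, -1) = -1
  sig5 = absv(-1) = 1
  sig7 = max2(1, -1) = 1
  sig9 = min2(-9, 1) = -9
  sig12 = max2(-9, -9) = -9

After the edit, cleaning proceeds:
  sig3: a read changed (src6 2->9) — executes, giving 6.
  sig4: a read changed (sig3 -1->6) — executes, giving 6.
  sig5: a read changed (sig3 -1->6) — executes, giving 6.
  sig7: a read changed (sig5 1->6; sig4 -1->6) — executes, giving 6.
  sig9: a read changed (sig7 1->6) — executes, giving -9 — identical to its old value.
  sig12: dirty, but its reads are unchanged (sig9 unchanged, sig1 unchanged); cached -9 stands.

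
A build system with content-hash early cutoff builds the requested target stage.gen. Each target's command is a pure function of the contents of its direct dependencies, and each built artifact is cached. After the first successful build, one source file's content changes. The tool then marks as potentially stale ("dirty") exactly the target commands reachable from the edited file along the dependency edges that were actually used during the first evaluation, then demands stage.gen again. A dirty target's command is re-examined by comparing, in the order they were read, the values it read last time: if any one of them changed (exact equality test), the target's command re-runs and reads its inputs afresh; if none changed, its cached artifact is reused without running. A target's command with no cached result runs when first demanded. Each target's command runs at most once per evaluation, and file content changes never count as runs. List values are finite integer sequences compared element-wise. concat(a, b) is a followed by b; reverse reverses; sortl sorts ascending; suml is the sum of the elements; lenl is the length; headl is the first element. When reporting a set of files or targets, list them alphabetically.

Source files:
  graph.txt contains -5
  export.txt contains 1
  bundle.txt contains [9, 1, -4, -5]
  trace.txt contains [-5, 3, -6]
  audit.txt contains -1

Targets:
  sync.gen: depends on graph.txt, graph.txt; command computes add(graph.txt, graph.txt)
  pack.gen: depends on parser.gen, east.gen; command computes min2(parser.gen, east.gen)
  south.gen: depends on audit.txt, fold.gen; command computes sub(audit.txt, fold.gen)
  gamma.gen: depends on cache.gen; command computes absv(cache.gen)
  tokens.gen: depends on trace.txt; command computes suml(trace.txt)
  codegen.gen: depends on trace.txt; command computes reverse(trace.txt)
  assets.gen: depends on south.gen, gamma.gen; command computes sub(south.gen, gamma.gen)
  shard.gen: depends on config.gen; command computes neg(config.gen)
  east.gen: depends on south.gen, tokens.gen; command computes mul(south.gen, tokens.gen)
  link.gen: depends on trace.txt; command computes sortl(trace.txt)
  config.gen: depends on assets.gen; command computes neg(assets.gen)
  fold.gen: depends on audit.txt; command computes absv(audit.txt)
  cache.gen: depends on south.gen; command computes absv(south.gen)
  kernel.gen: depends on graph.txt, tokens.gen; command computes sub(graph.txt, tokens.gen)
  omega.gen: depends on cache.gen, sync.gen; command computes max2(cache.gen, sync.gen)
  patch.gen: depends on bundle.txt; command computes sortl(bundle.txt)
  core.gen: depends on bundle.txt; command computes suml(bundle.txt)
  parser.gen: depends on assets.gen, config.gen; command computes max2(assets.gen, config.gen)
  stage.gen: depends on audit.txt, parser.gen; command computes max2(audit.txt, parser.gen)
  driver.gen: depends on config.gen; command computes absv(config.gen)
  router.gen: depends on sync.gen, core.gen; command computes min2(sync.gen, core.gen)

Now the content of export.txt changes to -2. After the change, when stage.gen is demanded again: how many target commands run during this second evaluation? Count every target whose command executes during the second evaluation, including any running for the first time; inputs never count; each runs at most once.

Target commands that run: none — 0 in total.
Key observation: export.txt is never demanded by the output, so the edit triggers no recomputation at all.

First evaluation (everything demanded from the output):
  fold.gen = absv(-1) = 1
  south.gen = sub(-1, 1) = -2
  cache.gen = absv(-2) = 2
  gamma.gen = absv(2) = 2
  assets.gen = sub(-2, 2) = -4
  config.gen = neg(-4) = 4
  parser.gen = max2(-4, 4) = 4
  stage.gen = max2(-1, 4) = 4

Propagation after the edit:
  export.txt feeds no computation that the output demands — nothing is marked dirty and nothing runs.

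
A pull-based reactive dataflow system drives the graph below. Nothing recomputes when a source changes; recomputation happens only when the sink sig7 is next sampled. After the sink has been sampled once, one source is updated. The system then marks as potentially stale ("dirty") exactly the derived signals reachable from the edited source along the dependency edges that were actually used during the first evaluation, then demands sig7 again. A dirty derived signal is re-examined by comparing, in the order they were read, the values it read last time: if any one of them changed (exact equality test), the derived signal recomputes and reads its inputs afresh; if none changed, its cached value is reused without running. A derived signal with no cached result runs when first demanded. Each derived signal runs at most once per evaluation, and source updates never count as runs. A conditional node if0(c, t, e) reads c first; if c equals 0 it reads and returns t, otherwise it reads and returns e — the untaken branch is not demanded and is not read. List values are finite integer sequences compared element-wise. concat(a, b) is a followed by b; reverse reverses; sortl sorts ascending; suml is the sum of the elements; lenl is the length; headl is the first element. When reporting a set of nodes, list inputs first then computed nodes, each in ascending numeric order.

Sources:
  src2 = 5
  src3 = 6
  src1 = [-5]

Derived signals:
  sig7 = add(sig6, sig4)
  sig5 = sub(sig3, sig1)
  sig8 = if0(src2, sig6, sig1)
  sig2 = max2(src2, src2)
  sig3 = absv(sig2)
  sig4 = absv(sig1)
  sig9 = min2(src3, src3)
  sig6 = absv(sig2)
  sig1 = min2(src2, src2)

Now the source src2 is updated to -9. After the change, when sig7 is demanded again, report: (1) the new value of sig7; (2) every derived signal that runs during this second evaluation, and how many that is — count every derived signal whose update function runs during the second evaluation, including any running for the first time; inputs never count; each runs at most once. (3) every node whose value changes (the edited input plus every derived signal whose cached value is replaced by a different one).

New value of sig7: 18.
Derived signals that run: sig1, sig2, sig4, sig6, sig7 — 5 in total.
Values that change: src2, sig1, sig2, sig4, sig6, sig7.

First evaluation (everything demanded from the output):
  sig1 = min2(5, 5) = 5
  sig2 = max2(5, 5) = 5
  sig4 = absv(5) = 5
  sig6 = absv(5) = 5
  sig7 = add(5, 5) = 10

Propagation after the edit:
  sig1: runs — src2 5->-9; src2 5->-9; result -9.
  sig2: runs — src2 5->-9; src2 5->-9; result -9.
  sig4: runs — sig1 5->-9; result 9.
  sig6: runs — sig2 5->-9; result 9.
  sig7: runs — sig6 5->9; sig4 5->9; result 18.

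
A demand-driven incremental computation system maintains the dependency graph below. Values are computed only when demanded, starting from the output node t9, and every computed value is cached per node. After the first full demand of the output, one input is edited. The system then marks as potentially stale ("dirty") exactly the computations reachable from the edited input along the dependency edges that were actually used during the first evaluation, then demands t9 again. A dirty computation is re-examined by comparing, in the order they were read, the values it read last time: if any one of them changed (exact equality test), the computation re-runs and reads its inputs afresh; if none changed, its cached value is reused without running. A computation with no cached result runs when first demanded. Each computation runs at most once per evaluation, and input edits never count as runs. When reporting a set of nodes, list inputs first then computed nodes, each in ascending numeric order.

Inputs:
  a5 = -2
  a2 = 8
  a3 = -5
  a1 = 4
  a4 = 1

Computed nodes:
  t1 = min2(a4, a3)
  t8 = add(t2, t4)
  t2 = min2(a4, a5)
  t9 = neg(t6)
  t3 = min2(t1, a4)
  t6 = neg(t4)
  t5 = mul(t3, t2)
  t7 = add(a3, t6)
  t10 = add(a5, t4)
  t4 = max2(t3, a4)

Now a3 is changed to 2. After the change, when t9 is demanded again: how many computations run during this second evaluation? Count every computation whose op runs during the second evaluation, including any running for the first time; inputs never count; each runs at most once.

First evaluation (everything demanded from the output):
  t1 = min2(1, -5) = -5
  t3 = min2(-5, 1) = -5
  t4 = max2(-5, 1) = 1
  t6 = neg(1) = -1
  t9 = neg(-1) = 1

Propagation after the edit:
  t1: runs — a3 -5->2; result 1.
  t3: runs — t1 -5->1; result 1.
  t4: runs — t3 -5->1; result 1 (same value as before).
  t6: checked — values it read are unchanged (t4 unchanged); reused cached -1 without running.
  t9: checked — values it read are unchanged (t6 unchanged); reused cached 1 without running.

Key observation: the change is absorbed at t4 — it re-runs but produces the same value, and the output's value is unchanged.

Computations that run: t1, t3, t4 — 3 in total.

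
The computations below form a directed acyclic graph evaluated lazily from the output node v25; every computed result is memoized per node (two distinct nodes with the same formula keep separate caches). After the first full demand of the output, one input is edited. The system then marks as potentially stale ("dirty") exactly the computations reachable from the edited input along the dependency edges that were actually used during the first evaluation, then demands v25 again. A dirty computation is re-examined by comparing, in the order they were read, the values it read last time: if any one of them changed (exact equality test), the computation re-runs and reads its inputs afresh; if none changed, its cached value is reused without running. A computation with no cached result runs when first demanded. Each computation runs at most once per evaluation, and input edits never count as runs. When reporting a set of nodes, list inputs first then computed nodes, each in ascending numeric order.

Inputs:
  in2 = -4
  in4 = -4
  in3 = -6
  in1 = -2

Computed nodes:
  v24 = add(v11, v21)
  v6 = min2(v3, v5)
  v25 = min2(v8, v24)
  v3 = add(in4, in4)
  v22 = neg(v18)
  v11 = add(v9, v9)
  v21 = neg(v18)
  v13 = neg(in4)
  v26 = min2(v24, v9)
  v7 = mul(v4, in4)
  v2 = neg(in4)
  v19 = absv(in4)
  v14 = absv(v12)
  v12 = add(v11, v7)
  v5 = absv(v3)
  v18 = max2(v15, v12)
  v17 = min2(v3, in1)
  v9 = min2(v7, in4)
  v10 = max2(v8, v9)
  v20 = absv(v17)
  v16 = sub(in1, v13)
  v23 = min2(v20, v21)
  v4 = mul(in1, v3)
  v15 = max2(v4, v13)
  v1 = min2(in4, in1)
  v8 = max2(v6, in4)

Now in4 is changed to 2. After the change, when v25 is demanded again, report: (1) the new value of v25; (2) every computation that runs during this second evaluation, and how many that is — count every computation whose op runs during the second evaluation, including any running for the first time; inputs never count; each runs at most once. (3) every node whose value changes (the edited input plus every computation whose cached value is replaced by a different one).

First demand of the output computes:
  v3 = add(-4, -4) = -8
  v4 = mul(-2, -8) = 16
  v5 = absv(-8) = 8
  v6 = min2(-8, 8) = -8
  v7 = mul(16, -4) = -64
  v8 = max2(-8, -4) = -4
  v9 = min2(-64, -4) = -64
  v11 = add(-64, -64) = -128
  v12 = add(-128, -64) = -192
  v13 = neg(-4) = 4
  v15 = max2(16, 4) = 16
  v18 = max2(16, -192) = 16
  v21 = neg(16) = -16
  v24 = add(-128, -16) = -144
  v25 = min2(-4, -144) = -144

After the edit, cleaning proceeds:
  v3: a read changed (in4 -4->2; in4 -4->2) — executes, giving 4.
  v4: a read changed (v3 -8->4) — executes, giving -8.
  v5: a read changed (v3 -8->4) — executes, giving 4.
  v6: a read changed (v3 -8->4; v5 8->4) — executes, giving 4.
  v7: a read changed (v4 16->-8; in4 -4->2) — executes, giving -16.
  v8: a read changed (v6 -8->4; in4 -4->2) — executes, giving 4.
  v9: a read changed (v7 -64->-16; in4 -4->2) — executes, giving -16.
  v11: a read changed (v9 -64->-16; v9 -64->-16) — executes, giving -32.
  v12: a read changed (v11 -128->-32; v7 -64->-16) — executes, giving -48.
  v13: a read changed (in4 -4->2) — executes, giving -2.
  v15: a read changed (v4 16->-8; v13 4->-2) — executes, giving -2.
  v18: a read changed (v15 16->-2; v12 -192->-48) — executes, giving -2.
  v21: a read changed (v18 16->-2) — executes, giving 2.
  v24: a read changed (v11 -128->-32; v21 -16->2) — executes, giving -30.
  v25: a read changed (v8 -4->4; v24 -144->-30) — executes, giving -30.

Demanding v25 again yields -30.
15 computations run: v3, v4, v5, v6, v7, v8, v9, v11, v12, v13, v15, v18, v21, v24, v25.
The nodes whose values change: in4, v3, v4, v5, v6, v7, v8, v9, v11, v12, v13, v15, v18, v21, v24, v25.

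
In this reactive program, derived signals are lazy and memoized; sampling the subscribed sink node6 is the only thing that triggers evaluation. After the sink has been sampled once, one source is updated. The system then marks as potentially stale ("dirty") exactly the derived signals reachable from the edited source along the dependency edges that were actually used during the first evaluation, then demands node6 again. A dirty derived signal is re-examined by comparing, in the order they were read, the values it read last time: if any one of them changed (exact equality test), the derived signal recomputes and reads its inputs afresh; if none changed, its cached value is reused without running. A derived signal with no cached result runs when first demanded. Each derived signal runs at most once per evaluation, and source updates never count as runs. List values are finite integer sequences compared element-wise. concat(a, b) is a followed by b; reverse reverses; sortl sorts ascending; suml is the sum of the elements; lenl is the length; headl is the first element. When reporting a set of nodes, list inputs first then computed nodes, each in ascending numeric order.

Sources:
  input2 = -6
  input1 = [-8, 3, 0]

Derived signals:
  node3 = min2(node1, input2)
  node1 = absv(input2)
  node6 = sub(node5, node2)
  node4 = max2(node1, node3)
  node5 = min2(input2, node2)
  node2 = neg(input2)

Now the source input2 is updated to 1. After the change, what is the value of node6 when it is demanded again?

First demand of the output computes:
  node2 = neg(-6) = 6
  node5 = min2(-6, 6) = -6
  node6 = sub(-6, 6) = -12

After the edit, cleaning proceeds:
  node2: a read changed (input2 -6->1) — executes, giving -1.
  node5: a read changed (input2 -6->1; node2 6->-1) — executes, giving -1.
  node6: a read changed (node5 -6->-1; node2 6->-1) — executes, giving 0.

Demanding node6 again yields 0.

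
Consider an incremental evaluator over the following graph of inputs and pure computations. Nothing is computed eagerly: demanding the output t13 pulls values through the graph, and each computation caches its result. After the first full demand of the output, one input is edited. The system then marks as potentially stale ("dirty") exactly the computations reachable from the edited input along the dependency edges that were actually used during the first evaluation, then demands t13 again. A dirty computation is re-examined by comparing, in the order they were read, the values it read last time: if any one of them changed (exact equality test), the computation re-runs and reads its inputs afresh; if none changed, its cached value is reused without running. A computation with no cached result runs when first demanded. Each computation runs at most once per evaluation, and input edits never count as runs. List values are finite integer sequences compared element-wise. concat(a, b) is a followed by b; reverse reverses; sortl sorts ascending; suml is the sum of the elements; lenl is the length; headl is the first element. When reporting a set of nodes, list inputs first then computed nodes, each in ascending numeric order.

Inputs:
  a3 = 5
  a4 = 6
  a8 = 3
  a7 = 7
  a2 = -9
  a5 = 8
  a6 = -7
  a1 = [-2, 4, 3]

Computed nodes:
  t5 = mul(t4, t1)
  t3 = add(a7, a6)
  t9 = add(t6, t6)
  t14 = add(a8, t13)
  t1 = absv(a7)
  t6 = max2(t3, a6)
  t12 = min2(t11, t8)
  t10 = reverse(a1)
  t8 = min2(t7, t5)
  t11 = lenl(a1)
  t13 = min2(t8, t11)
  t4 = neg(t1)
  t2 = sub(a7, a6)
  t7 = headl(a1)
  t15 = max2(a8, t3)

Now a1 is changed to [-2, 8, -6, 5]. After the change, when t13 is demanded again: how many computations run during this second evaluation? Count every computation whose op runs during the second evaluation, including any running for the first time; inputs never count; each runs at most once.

Initial pass — values computed on the first demand:
  t1 = absv(7) = 7
  t4 = neg(7) = -7
  t5 = mul(-7, 7) = -49
  t7 = headl([-2, 4, 3]) = -2
  t8 = min2(-2, -49) = -49
  t11 = lenl([-2, 4, 3]) = 3
  t13 = min2(-49, 3) = -49

Second demand — change propagation:
  t7: re-runs because a1 [-2, 4, 3]->[-2, 8, -6, 5]; new result -2 (unchanged).
  t8: re-examined; everything it read last time is the same (t7 unchanged, t5 unchanged) — cache -49 kept, no run.
  t11: re-runs because a1 [-2, 4, 3]->[-2, 8, -6, 5]; new result 4.
  t13: re-runs because t11 3->4; new result -49 (unchanged).

The important point: at t8 every value read last time is unchanged, so the dirty flag clears without a run.

Run set: t7, t11, t13 (3 run).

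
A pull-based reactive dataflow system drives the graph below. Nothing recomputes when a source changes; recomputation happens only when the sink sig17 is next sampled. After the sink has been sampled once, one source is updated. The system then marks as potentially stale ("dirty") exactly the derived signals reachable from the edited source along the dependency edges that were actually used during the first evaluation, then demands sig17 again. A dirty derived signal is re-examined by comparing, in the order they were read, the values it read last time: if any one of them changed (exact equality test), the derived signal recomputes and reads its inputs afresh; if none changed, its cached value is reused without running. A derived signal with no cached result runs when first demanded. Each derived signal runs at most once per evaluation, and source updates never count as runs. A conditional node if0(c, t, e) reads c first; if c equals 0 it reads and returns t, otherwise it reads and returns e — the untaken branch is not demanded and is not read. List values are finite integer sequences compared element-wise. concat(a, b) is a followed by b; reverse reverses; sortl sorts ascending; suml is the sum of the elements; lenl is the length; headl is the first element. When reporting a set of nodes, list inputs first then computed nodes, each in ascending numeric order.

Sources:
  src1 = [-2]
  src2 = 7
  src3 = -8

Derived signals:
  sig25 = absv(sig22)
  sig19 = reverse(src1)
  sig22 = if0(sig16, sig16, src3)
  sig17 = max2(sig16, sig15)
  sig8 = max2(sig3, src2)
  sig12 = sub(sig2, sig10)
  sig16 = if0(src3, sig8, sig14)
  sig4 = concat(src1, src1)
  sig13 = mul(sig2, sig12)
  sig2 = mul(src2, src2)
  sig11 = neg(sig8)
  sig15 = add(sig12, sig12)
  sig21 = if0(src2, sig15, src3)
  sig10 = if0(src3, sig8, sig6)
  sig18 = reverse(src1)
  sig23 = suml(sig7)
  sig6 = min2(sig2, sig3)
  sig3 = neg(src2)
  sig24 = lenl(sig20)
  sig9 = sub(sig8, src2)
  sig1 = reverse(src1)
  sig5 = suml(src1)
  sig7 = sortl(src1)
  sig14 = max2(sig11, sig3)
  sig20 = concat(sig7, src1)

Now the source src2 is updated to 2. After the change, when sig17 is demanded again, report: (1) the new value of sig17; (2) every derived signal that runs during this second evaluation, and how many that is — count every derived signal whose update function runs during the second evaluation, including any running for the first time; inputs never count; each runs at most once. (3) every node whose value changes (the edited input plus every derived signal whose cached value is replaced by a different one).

New value of sig17: 12.
Derived signals that run: sig2, sig3, sig6, sig8, sig10, sig11, sig12, sig14, sig15, sig16, sig17 — 11 in total.
Values that change: src2, sig2, sig3, sig6, sig8, sig10, sig11, sig12, sig14, sig15, sig16, sig17.

First evaluation (everything demanded from the output):
  sig2 = mul(7, 7) = 49
  sig3 = neg(7) = -7
  sig6 = min2(49, -7) = -7
  sig8 = max2(-7, 7) = 7
  sig10 = if0(src3=-8 -> else branch sig6) = -7
  sig11 = neg(7) = -7
  sig12 = sub(49, -7) = 56
  sig14 = max2(-7, -7) = -7
  sig15 = add(56, 56) = 112
  sig16 = if0(src3=-8 -> else branch sig14) = -7
  sig17 = max2(-7, 112) = 112

Propagation after the edit:
  sig2: runs — src2 7->2; src2 7->2; result 4.
  sig3: runs — src2 7->2; result -2.
  sig6: runs — sig2 49->4; sig3 -7->-2; result -2.
  sig8: runs — sig3 -7->-2; src2 7->2; result 2.
  sig10: runs — sig6 -7->-2; result -2.
  sig11: runs — sig8 7->2; result -2.
  sig12: runs — sig2 49->4; sig10 -7->-2; result 6.
  sig14: runs — sig11 -7->-2; sig3 -7->-2; result -2.
  sig15: runs — sig12 56->6; sig12 56->6; result 12.
  sig16: runs — sig14 -7->-2; result -2.
  sig17: runs — sig16 -7->-2; sig15 112->12; result 12.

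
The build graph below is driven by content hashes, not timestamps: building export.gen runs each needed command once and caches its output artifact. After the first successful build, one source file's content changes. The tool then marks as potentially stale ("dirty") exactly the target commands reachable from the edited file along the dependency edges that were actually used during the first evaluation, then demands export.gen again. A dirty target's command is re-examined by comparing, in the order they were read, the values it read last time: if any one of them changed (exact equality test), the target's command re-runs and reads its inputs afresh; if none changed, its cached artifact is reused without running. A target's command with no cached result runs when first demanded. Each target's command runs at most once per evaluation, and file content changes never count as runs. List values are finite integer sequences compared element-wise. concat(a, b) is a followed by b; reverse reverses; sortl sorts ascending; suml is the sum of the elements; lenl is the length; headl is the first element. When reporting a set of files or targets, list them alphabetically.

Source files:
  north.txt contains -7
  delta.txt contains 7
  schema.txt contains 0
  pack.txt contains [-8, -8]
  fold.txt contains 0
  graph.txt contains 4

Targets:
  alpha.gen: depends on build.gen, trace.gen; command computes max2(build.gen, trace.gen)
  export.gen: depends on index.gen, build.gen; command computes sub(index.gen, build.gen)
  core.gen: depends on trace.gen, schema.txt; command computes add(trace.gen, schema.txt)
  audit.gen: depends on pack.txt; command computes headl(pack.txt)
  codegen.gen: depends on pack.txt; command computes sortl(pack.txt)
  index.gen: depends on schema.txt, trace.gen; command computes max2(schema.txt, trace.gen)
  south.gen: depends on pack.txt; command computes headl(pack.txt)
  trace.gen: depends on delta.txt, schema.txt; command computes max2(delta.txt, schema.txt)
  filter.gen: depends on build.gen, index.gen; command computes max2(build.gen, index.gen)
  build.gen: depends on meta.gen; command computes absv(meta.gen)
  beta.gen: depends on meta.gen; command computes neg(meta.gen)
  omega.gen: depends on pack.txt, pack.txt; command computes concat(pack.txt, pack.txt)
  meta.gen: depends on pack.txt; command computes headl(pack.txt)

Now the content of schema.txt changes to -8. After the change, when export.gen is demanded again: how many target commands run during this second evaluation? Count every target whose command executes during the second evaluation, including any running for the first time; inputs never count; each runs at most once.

Run set: index.gen, trace.gen (2 run).
The important point: at export.gen every value read last time is unchanged, so the dirty flag clears without a run.

Initial pass — values computed on the first demand:
  meta.gen = headl([-8, -8]) = -8
  build.gen = absv(-8) = 8
  trace.gen = max2(7, 0) = 7
  index.gen = max2(0, 7) = 7
  export.gen = sub(7, 8) = -1

Second demand — change propagation:
  trace.gen: re-runs because schema.txt 0->-8; new result 7 (unchanged).
  index.gen: re-runs because schema.txt 0->-8; new result 7 (unchanged).
  export.gen: re-examined; everything it read last time is the same (index.gen unchanged, build.gen unchanged) — cache -1 kept, no run.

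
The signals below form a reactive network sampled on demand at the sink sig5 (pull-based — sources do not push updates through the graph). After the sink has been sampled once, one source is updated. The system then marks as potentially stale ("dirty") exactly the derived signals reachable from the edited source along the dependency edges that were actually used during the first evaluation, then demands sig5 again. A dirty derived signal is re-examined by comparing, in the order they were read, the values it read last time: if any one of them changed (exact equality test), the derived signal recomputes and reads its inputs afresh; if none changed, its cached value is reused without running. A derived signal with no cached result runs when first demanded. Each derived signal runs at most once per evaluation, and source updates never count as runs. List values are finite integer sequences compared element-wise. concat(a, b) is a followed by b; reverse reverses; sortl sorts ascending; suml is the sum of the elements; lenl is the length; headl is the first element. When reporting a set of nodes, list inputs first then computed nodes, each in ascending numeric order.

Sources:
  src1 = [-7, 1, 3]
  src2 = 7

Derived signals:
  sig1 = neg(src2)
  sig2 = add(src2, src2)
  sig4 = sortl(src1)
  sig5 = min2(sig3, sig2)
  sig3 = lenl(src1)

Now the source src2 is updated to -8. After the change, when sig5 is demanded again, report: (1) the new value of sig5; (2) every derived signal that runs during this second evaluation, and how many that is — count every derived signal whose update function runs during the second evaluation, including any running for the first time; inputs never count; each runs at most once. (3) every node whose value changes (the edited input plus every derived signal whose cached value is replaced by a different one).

sig5 now evaluates to -16.
Run set: sig2, sig5 (2 run).
Changed values: src2, sig2, sig5.

Initial pass — values computed on the first demand:
  sig2 = add(7, 7) = 14
  sig3 = lenl([-7, 1, 3]) = 3
  sig5 = min2(3, 14) = 3

Second demand — change propagation:
  sig2: re-runs because src2 7->-8; src2 7->-8; new result -16.
  sig5: re-runs because sig2 14->-16; new result -16.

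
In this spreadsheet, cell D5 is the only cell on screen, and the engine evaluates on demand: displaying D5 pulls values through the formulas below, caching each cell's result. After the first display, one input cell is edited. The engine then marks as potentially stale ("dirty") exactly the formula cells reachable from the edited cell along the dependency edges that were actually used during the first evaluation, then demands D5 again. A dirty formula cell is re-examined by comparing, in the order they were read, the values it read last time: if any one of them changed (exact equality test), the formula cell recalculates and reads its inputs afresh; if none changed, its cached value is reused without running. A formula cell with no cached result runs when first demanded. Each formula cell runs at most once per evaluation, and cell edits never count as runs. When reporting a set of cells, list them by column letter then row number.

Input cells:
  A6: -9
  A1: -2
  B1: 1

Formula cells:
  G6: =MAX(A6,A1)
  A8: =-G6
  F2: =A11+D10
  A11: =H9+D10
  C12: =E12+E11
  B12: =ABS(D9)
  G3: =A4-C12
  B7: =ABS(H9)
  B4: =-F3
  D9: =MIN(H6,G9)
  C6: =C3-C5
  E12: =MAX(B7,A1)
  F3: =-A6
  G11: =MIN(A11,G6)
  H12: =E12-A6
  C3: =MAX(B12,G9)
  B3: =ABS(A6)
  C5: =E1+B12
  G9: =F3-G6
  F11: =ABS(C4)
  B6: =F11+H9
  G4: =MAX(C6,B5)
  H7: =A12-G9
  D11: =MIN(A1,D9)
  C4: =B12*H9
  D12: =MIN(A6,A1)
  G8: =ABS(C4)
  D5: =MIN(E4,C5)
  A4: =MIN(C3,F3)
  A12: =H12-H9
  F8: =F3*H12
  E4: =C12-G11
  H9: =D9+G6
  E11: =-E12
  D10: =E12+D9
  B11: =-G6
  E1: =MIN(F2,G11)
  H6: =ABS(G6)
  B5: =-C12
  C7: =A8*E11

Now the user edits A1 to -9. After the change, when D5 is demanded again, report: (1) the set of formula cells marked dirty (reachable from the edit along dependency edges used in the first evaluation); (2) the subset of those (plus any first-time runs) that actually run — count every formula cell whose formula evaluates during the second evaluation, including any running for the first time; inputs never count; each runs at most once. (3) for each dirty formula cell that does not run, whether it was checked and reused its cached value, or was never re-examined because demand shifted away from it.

Initial pass — values computed on the first demand:
  F3 = -(-9) = 9
  G6 = MAX(-9, -2) = -2
  G9 = 9 - -2 = 11
  H6 = ABS(-2) = 2
  D9 = MIN(2, 11) = 2
  B12 = ABS(2) = 2
  H9 = 2 + -2 = 0
  B7 = ABS(0) = 0
  E12 = MAX(0, -2) = 0
  D10 = 0 + 2 = 2
  A11 = 0 + 2 = 2
  E11 = -(0) = 0
  C12 = 0 + 0 = 0
  F2 = 2 + 2 = 4
  G11 = MIN(2, -2) = -2
  E1 = MIN(4, -2) = -2
  C5 = -2 + 2 = 0
  E4 = 0 - -2 = 2
  D5 = MIN(2, 0) = 0

Second demand — change propagation:
  G6: re-runs because A1 -2->-9; new result -9.
  G9: re-runs because G6 -2->-9; new result 18.
  H6: re-runs because G6 -2->-9; new result 9.
  D9: re-runs because H6 2->9; G9 11->18; new result 9.
  B12: re-runs because D9 2->9; new result 9.
  H9: re-runs because D9 2->9; G6 -2->-9; new result 0 (unchanged).
  B7: re-examined; everything it read last time is the same (H9 unchanged) — cache 0 kept, no run.
  E12: re-runs because A1 -2->-9; new result 0 (unchanged).
  D10: re-runs because D9 2->9; new result 9.
  A11: re-runs because D10 2->9; new result 9.
  E11: re-examined; everything it read last time is the same (E12 unchanged) — cache 0 kept, no run.
  C12: re-examined; everything it read last time is the same (E12 unchanged, E11 unchanged) — cache 0 kept, no run.
  F2: re-runs because A11 2->9; D10 2->9; new result 18.
  G11: re-runs because A11 2->9; G6 -2->-9; new result -9.
  E1: re-runs because F2 4->18; G11 -2->-9; new result -9.
  C5: re-runs because E1 -2->-9; B12 2->9; new result 0 (unchanged).
  E4: re-runs because G11 -2->-9; new result 9.
  D5: re-runs because E4 2->9; new result 0 (unchanged).

The important point: at B7 every value read last time is unchanged, so the dirty flag clears without a run.

Dirty set: A11, B7, B12, C5, C12, D5, D9, D10, E1, E4, E11, E12, F2, G6, G9, G11, H6, H9.
Run set: A11, B12, C5, D5, D9, D10, E1, E4, E12, F2, G6, G9, G11, H6, H9 (15 run).
Re-examined without running (cache reused): B7, C12, E11.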